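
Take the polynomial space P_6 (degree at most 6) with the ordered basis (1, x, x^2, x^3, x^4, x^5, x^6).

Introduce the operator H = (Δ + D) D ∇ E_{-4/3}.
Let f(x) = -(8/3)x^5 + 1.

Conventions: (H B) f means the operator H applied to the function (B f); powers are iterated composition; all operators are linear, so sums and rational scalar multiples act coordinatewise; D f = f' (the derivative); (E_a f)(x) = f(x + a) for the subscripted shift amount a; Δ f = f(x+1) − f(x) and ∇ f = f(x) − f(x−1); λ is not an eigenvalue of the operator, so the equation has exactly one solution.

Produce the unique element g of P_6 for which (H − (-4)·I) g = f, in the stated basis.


g(x) = -(2/3)x^5 + 20x^2 - (190/3)x + 1949/36

write g with unknown coordinates in the stated basis and equate coefficients in (H − (-4)·I) g = f
solving from the highest basis element down gives g = -(2/3)x^5 + 20x^2 - (190/3)x + 1949/36
check: H g = -80x^2 + (760/3)x - 1940/9
so H g − (-4)·g = -(8/3)x^5 + 1 = f ✓


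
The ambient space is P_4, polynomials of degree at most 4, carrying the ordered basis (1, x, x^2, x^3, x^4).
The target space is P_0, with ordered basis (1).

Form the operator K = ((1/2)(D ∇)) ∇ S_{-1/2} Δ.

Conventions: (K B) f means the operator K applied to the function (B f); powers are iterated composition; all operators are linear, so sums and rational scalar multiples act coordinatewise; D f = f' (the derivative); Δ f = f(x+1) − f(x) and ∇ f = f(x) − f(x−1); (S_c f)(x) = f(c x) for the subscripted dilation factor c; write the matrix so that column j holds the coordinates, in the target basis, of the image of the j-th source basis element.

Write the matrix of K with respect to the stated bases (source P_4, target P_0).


the matrix is [[0, 0, 0, 0, -3/2]] (rows listed top to bottom)

image of 1: 0
image of x: 0
image of x^2: 0
image of x^3: 0
image of x^4: -3/2
each image's coordinates form column j of the matrix


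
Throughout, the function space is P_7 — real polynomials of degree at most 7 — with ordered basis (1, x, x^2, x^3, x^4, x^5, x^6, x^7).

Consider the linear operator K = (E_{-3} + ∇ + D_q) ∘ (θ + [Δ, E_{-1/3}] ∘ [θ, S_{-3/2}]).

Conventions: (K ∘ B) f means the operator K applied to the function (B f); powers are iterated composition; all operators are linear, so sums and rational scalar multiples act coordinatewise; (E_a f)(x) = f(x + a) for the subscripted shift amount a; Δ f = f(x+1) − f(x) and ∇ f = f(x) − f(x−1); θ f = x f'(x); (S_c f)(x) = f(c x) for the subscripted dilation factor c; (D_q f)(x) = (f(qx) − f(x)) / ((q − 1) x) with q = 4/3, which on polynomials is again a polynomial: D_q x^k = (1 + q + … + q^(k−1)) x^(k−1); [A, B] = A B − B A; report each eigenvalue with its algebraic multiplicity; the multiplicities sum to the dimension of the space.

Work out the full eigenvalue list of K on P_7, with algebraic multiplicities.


λ = 0 (multiplicity 1), λ = 1 (multiplicity 1), λ = 2 (multiplicity 1), λ = 3 (multiplicity 1), λ = 4 (multiplicity 1), λ = 5 (multiplicity 1), λ = 6 (multiplicity 1), λ = 7 (multiplicity 1)

image of 1: 0
image of x: x - 1
image of x^2: 2x^2 - (10/3)x + 16
image of x^3: 3x^3 - (17/3)x^2 + 72x - 78
image of x^4: 4x^4 - (164/27)x^3 + 192x^2 - 416x + 320
image of x^5: 5x^5 - (145/81)x^4 + 400x^3 - 1300x^2 + 2000x - 1210
image of x^6: 6x^6 + (902/81)x^5 + 720x^4 - 3120x^3 + 7200x^2 - 8712x + 4368
image of x^7: 7x^7 + (27937/729)x^6 + 1176x^5 - 6370x^4 + 19600x^3 - 35574x^2 + 35672x - 15302
the matrix is upper triangular; its diagonal is (0, 1, 2, 3, 4, 5, 6, 7)
for a triangular matrix the eigenvalues are the diagonal entries, with algebraic multiplicity their repetition count


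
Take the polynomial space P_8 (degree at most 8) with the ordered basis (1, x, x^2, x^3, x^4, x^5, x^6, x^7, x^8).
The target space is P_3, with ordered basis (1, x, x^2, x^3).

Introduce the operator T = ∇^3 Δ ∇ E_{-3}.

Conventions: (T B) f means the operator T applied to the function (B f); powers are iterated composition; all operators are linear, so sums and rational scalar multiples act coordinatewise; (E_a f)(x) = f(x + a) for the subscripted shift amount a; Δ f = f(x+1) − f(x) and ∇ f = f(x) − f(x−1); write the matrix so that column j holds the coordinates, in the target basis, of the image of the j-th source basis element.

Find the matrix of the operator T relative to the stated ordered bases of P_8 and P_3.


the matrix is [[0, 0, 0, 0, 0, 120, -3240, 52080, -650160]; [0, 0, 0, 0, 0, 0, 720, -22680, 416640]; [0, 0, 0, 0, 0, 0, 0, 2520, -90720]; [0, 0, 0, 0, 0, 0, 0, 0, 6720]] (rows listed top to bottom)

image of 1: 0
image of x: 0
image of x^2: 0
image of x^3: 0
image of x^4: 0
image of x^5: 120
image of x^6: 720x - 3240
image of x^7: 2520x^2 - 22680x + 52080
image of x^8: 6720x^3 - 90720x^2 + 416640x - 650160
each image's coordinates form column j of the matrix


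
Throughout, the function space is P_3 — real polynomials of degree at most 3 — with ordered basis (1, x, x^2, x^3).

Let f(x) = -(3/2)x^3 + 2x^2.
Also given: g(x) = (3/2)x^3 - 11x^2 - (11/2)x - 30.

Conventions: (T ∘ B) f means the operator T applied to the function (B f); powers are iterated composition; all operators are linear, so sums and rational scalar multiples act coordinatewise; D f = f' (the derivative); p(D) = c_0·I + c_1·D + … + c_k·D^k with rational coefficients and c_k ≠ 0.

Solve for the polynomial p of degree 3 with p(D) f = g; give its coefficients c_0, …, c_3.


D^0 f = -(3/2)x^3 + 2x^2
D^1 f = -(9/2)x^2 + 4x
D^2 f = -9x + 4
D^3 f = -9
matching coefficients of g against c_0 f + c_1 Df + … from the top degree down determines the c_i
solution: c_0 = -1, c_1 = 2, c_2 = 3/2, c_3 = 4

c_0 = -1, c_1 = 2, c_2 = 3/2, c_3 = 4


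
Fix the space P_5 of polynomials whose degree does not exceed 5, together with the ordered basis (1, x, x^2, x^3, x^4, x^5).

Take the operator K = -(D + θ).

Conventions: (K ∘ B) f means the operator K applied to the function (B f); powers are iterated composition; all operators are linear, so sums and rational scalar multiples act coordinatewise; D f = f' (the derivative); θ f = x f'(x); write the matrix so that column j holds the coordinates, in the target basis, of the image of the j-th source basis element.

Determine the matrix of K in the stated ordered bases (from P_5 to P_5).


the matrix is [[0, -1, 0, 0, 0, 0]; [0, -1, -2, 0, 0, 0]; [0, 0, -2, -3, 0, 0]; [0, 0, 0, -3, -4, 0]; [0, 0, 0, 0, -4, -5]; [0, 0, 0, 0, 0, -5]] (rows listed top to bottom)

image of 1: 0
image of x: -x - 1
image of x^2: -2x^2 - 2x
image of x^3: -3x^3 - 3x^2
image of x^4: -4x^4 - 4x^3
image of x^5: -5x^5 - 5x^4
each image's coordinates form column j of the matrix


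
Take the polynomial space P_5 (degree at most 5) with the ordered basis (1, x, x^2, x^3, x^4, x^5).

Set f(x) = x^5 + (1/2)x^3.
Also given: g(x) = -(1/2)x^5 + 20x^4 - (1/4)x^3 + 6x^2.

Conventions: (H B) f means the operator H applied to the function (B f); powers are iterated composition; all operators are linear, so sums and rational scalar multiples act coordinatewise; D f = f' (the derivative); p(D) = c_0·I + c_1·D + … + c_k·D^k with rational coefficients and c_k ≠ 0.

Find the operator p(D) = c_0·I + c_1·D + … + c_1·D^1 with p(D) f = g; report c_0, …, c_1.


c_0 = -1/2, c_1 = 4

D^0 f = x^5 + (1/2)x^3
D^1 f = 5x^4 + (3/2)x^2
matching coefficients of g against c_0 f + c_1 Df + … from the top degree down determines the c_i
solution: c_0 = -1/2, c_1 = 4


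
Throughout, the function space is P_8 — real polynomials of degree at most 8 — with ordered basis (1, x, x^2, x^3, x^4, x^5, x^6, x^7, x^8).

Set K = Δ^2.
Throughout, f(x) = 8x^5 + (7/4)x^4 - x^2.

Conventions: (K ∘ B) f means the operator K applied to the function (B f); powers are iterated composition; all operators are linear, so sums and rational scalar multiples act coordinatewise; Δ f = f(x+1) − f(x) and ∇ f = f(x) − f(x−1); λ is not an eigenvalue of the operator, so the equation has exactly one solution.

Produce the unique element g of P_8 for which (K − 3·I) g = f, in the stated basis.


the result is g(x) = -(8/3)x^5 - (7/12)x^4 - (160/9)x^3 - (166/3)x^2 - (922/9)x - 611/6

write g with unknown coordinates in the stated basis and equate coefficients in (K − 3·I) g = f
solving from the highest basis element down gives g = -(8/3)x^5 - (7/12)x^4 - (160/9)x^3 - (166/3)x^2 - (922/9)x - 611/6
check: K g = -(160/3)x^3 - 167x^2 - (922/3)x - 611/2
so K g − 3·g = 8x^5 + (7/4)x^4 - x^2 = f ✓


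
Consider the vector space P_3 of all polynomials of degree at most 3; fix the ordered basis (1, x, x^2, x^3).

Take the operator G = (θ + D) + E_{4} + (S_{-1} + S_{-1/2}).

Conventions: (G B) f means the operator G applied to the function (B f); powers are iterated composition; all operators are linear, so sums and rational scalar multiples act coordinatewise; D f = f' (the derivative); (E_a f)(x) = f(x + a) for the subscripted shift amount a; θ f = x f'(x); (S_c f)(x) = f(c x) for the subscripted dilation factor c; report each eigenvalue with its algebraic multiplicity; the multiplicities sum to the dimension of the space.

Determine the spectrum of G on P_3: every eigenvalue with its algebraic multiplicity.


λ = 1/2 (multiplicity 1), λ = 23/8 (multiplicity 1), λ = 3 (multiplicity 1), λ = 17/4 (multiplicity 1)

image of 1: 3
image of x: (1/2)x + 5
image of x^2: (17/4)x^2 + 10x + 16
image of x^3: (23/8)x^3 + 15x^2 + 48x + 64
the matrix is upper triangular; its diagonal is (3, 1/2, 17/4, 23/8)
for a triangular matrix the eigenvalues are the diagonal entries, with algebraic multiplicity their repetition count


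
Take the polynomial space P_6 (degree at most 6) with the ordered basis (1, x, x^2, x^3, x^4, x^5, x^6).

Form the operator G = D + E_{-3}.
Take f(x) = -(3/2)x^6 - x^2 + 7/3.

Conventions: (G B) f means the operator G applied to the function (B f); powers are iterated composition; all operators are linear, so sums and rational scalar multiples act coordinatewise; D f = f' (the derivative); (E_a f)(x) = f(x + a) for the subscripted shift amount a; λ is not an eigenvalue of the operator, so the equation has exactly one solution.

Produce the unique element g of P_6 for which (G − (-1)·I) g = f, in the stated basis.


write g with unknown coordinates in the stated basis and equate coefficients in (G − (-1)·I) g = f
solving from the highest basis element down gives g = -(3/4)x^6 - (9/2)x^5 + (225/8)x^4 + (225/2)x^3 - (2297/4)x^2 - 784x + 91565/48
check: G g = -(3/4)x^6 + (9/2)x^5 - (225/8)x^4 - (225/2)x^3 + (2293/4)x^2 + 784x - 91453/48
so G g − (-1)·g = -(3/2)x^6 - x^2 + 7/3 = f ✓

the result is g(x) = -(3/4)x^6 - (9/2)x^5 + (225/8)x^4 + (225/2)x^3 - (2297/4)x^2 - 784x + 91565/48


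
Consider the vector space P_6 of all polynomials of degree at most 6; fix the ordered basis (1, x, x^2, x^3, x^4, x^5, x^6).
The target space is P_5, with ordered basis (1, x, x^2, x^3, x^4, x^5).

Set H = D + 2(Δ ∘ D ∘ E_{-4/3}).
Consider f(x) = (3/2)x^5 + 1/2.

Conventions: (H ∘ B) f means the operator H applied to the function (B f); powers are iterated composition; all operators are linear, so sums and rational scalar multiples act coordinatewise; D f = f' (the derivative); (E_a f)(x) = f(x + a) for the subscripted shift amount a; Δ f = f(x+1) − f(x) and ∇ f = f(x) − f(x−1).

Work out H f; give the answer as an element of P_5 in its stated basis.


the image equals g(x) = (15/2)x^4 + 60x^3 - 150x^2 + 140x - 425/9

D f = (15/2)x^4
E_{-4/3} f = (3/2)x^5 - 10x^4 + (80/3)x^3 - (320/9)x^2 + (640/27)x - 943/162
D E_{-4/3} f = (15/2)x^4 - 40x^3 + 80x^2 - (640/9)x + 640/27
Δ D E_{-4/3} f = 30x^3 - 75x^2 + 70x - 425/18
(2(Δ ∘ D ∘ E_{-4/3})) f = 60x^3 - 150x^2 + 140x - 425/9
(D + 2(Δ ∘ D ∘ E_{-4/3})) f = (15/2)x^4 + 60x^3 - 150x^2 + 140x - 425/9


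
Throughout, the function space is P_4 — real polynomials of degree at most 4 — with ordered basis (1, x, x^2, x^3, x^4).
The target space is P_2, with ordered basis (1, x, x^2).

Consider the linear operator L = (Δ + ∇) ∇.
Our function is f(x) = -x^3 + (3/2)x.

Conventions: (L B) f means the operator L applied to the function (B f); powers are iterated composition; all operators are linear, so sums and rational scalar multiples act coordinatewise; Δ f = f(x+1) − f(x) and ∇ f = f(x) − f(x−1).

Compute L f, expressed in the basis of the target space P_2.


∇ f = -3x^2 + 3x + 1/2
Δ ∇ f = -6x
∇ ∇ f = -6x + 6
(Δ + ∇) ∇ f = -12x + 6

the result is g(x) = -12x + 6


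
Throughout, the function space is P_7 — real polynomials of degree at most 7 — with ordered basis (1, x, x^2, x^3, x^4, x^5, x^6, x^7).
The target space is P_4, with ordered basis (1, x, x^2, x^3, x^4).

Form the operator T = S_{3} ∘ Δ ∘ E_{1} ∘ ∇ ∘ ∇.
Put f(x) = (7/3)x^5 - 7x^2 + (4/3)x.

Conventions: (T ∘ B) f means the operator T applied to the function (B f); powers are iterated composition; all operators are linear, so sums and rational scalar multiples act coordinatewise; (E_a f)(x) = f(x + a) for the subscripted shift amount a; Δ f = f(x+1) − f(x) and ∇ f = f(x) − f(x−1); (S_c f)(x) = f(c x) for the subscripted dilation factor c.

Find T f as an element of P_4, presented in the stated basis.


the result is g(x) = 1260x^2 + 420x + 70

∇ f = (35/3)x^4 - (70/3)x^3 + (70/3)x^2 - (77/3)x + 32/3
∇ ∇ f = (140/3)x^3 - 140x^2 + (490/3)x - 84
E_{1} ∇ ∇ f = (140/3)x^3 + (70/3)x - 14
Δ E_{1} ∇ ∇ f = 140x^2 + 140x + 70
S_{3} Δ E_{1} ∇ ∇ f = 1260x^2 + 420x + 70


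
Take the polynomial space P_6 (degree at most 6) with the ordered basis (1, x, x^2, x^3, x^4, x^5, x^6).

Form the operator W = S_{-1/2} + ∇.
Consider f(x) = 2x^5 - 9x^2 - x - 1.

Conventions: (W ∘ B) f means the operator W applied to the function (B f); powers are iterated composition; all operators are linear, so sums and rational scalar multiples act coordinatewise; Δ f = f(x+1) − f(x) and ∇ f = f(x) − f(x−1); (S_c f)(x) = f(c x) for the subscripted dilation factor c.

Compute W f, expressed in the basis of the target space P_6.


S_{-1/2} f = -(1/16)x^5 - (9/4)x^2 + (1/2)x - 1
∇ f = 10x^4 - 20x^3 + 20x^2 - 28x + 10
(S_{-1/2} + ∇) f = -(1/16)x^5 + 10x^4 - 20x^3 + (71/4)x^2 - (55/2)x + 9

the result is g(x) = -(1/16)x^5 + 10x^4 - 20x^3 + (71/4)x^2 - (55/2)x + 9


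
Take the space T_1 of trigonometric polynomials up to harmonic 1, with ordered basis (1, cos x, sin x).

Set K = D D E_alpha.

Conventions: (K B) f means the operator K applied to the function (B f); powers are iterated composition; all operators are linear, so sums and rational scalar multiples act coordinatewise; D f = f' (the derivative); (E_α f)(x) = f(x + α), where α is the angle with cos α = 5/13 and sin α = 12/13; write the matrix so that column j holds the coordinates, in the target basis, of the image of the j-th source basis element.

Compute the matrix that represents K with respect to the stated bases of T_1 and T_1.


the matrix is [[0, 0, 0]; [0, -5/13, -12/13]; [0, 12/13, -5/13]] (rows listed top to bottom)

image of 1: 0
image of cos x: -(5/13)cos x + (12/13)sin x
image of sin x: -(12/13)cos x - (5/13)sin x
each image's coordinates form column j of the matrix


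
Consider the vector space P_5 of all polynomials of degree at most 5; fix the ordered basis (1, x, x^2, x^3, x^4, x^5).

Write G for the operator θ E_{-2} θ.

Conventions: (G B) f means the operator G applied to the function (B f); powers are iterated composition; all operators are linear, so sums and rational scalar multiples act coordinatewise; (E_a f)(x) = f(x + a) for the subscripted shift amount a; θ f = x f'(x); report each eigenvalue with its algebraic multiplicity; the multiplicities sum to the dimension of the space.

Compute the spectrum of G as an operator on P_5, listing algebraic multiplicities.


image of 1: 0
image of x: x
image of x^2: 4x^2 - 8x
image of x^3: 9x^3 - 36x^2 + 36x
image of x^4: 16x^4 - 96x^3 + 192x^2 - 128x
image of x^5: 25x^5 - 200x^4 + 600x^3 - 800x^2 + 400x
the matrix is upper triangular; its diagonal is (0, 1, 4, 9, 16, 25)
for a triangular matrix the eigenvalues are the diagonal entries, with algebraic multiplicity their repetition count

λ = 0 (multiplicity 1), λ = 1 (multiplicity 1), λ = 4 (multiplicity 1), λ = 9 (multiplicity 1), λ = 16 (multiplicity 1), λ = 25 (multiplicity 1)


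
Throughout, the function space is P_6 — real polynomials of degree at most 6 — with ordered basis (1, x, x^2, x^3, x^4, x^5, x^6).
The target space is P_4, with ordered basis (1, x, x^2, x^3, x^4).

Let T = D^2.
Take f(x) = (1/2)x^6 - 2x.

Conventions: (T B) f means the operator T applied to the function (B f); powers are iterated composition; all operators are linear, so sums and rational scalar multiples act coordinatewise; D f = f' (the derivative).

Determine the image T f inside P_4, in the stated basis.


D f = 3x^5 - 2
D D f = 15x^4

the image equals g(x) = 15x^4


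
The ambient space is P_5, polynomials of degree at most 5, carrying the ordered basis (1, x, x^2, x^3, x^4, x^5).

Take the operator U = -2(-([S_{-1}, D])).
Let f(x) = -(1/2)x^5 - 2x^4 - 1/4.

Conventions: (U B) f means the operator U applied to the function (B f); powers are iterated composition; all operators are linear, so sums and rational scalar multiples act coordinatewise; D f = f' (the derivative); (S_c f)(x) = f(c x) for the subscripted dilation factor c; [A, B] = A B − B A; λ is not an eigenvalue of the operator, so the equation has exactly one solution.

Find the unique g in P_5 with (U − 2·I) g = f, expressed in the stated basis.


write g with unknown coordinates in the stated basis and equate coefficients in (U − 2·I) g = f
solving from the highest basis element down gives g = (1/4)x^5 + (7/2)x^4 - 28x^3 - 168x^2 + 672x + 10753/8
check: U g = 5x^4 - 56x^3 - 336x^2 + 1344x + 2688
so U g − 2·g = -(1/2)x^5 - 2x^4 - 1/4 = f ✓

the image equals g(x) = (1/4)x^5 + (7/2)x^4 - 28x^3 - 168x^2 + 672x + 10753/8


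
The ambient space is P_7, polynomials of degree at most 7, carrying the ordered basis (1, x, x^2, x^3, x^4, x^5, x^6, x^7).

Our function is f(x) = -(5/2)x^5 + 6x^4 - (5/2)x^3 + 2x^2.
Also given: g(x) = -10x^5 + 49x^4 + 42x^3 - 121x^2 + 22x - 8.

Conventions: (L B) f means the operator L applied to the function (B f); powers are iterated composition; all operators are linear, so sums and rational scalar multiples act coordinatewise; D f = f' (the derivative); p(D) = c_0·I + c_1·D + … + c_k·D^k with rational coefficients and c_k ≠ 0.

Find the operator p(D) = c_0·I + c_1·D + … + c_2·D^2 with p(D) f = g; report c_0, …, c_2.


D^0 f = -(5/2)x^5 + 6x^4 - (5/2)x^3 + 2x^2
D^1 f = -(25/2)x^4 + 24x^3 - (15/2)x^2 + 4x
D^2 f = -50x^3 + 72x^2 - 15x + 4
matching coefficients of g against c_0 f + c_1 Df + … from the top degree down determines the c_i
solution: c_0 = 4, c_1 = -2, c_2 = -2

c_0 = 4, c_1 = -2, c_2 = -2


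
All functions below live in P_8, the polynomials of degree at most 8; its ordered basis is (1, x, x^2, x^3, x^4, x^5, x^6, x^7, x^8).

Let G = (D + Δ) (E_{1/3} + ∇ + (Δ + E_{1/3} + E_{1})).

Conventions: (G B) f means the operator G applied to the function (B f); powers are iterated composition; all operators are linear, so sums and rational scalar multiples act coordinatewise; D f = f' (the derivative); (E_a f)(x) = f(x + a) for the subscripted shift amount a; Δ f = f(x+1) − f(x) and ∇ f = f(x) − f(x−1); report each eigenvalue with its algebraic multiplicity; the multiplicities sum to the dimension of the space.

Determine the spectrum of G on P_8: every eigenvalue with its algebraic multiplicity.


image of 1: 0
image of x: 6
image of x^2: 12x + 53/3
image of x^3: 18x^2 + 53x + 64/3
image of x^4: 24x^3 + 106x^2 + (256/3)x + 1339/27
image of x^5: 30x^4 + (530/3)x^3 + (640/3)x^2 + (6695/27)x + 6038/81
image of x^6: 36x^5 + 265x^4 + (1280/3)x^3 + (6695/9)x^2 + (12076/27)x + 12659/81
image of x^7: 42x^6 + 371x^5 + (2240/3)x^4 + (46865/27)x^3 + (42266/27)x^2 + (88613/81)x + 200476/729
image of x^8: 48x^7 + (1484/3)x^6 + (3584/3)x^5 + (93730/27)x^4 + (338128/81)x^3 + (354452/81)x^2 + (1603808/729)x + 1213751/2187
the matrix is upper triangular; its diagonal is (0, 0, 0, 0, 0, 0, 0, 0, 0)
for a triangular matrix the eigenvalues are the diagonal entries, with algebraic multiplicity their repetition count

λ = 0 (multiplicity 9)


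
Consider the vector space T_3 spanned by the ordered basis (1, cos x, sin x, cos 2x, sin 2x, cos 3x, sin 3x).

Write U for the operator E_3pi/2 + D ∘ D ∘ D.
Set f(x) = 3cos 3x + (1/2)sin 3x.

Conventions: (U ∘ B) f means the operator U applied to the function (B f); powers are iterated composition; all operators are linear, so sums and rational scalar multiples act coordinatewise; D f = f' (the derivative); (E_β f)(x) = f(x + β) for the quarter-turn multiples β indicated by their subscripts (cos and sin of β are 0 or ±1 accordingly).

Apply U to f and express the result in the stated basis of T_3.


g(x) = -13cos 3x + 78sin 3x

E_3pi/2 f = (1/2)cos 3x - 3sin 3x
D f = (3/2)cos 3x - 9sin 3x
D D f = -27cos 3x - (9/2)sin 3x
D D D f = -(27/2)cos 3x + 81sin 3x
(E_3pi/2 + D ∘ D ∘ D) f = -13cos 3x + 78sin 3x


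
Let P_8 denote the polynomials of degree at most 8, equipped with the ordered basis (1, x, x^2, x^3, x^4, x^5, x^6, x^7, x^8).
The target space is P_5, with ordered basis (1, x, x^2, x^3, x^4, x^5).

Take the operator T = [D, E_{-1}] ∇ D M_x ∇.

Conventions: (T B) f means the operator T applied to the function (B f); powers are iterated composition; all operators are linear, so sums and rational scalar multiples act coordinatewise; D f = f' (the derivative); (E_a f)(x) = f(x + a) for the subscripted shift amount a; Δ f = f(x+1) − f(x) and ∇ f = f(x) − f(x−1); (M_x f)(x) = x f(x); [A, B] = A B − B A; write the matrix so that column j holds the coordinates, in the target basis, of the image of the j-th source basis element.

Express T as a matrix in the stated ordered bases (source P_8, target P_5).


image of 1: 0
image of x: 0
image of x^2: 0
image of x^3: 0
image of x^4: 0
image of x^5: 0
image of x^6: 0
image of x^7: 0
image of x^8: 0
each image's coordinates form column j of the matrix

the matrix is [[0, 0, 0, 0, 0, 0, 0, 0, 0]; [0, 0, 0, 0, 0, 0, 0, 0, 0]; [0, 0, 0, 0, 0, 0, 0, 0, 0]; [0, 0, 0, 0, 0, 0, 0, 0, 0]; [0, 0, 0, 0, 0, 0, 0, 0, 0]; [0, 0, 0, 0, 0, 0, 0, 0, 0]] (rows listed top to bottom)


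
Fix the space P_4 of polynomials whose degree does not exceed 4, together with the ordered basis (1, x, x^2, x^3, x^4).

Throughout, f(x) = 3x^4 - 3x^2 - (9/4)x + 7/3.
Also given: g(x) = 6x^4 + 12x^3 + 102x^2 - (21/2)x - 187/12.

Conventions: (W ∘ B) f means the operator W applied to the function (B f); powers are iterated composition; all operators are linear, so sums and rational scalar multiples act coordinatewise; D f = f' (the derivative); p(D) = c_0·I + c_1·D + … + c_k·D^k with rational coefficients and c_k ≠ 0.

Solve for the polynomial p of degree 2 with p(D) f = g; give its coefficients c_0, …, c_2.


c_0 = 2, c_1 = 1, c_2 = 3

D^0 f = 3x^4 - 3x^2 - (9/4)x + 7/3
D^1 f = 12x^3 - 6x - 9/4
D^2 f = 36x^2 - 6
matching coefficients of g against c_0 f + c_1 Df + … from the top degree down determines the c_i
solution: c_0 = 2, c_1 = 1, c_2 = 3


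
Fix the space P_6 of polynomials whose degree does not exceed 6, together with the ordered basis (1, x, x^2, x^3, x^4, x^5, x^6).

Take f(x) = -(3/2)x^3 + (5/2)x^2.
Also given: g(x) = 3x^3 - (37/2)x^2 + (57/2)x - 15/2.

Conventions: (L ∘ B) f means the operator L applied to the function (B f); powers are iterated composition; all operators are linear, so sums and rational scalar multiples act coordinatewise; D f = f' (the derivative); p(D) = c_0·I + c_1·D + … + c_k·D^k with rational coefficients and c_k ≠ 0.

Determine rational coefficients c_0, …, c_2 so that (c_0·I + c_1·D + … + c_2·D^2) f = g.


p(D) = -2·I + 3·D − (3/2)·D^2, i.e. c_0 = -2, c_1 = 3, c_2 = -3/2

D^0 f = -(3/2)x^3 + (5/2)x^2
D^1 f = -(9/2)x^2 + 5x
D^2 f = -9x + 5
matching coefficients of g against c_0 f + c_1 Df + … from the top degree down determines the c_i
solution: c_0 = -2, c_1 = 3, c_2 = -3/2


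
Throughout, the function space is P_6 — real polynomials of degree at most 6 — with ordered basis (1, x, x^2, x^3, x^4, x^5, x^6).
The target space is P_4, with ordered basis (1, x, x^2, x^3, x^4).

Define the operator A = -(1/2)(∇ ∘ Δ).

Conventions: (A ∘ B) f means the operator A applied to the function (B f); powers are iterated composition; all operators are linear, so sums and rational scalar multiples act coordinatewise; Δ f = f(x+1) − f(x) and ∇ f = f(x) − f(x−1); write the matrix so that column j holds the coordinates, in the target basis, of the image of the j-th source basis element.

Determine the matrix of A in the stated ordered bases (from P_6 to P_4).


the matrix is [[0, 0, -1, 0, -1, 0, -1]; [0, 0, 0, -3, 0, -5, 0]; [0, 0, 0, 0, -6, 0, -15]; [0, 0, 0, 0, 0, -10, 0]; [0, 0, 0, 0, 0, 0, -15]] (rows listed top to bottom)

image of 1: 0
image of x: 0
image of x^2: -1
image of x^3: -3x
image of x^4: -6x^2 - 1
image of x^5: -10x^3 - 5x
image of x^6: -15x^4 - 15x^2 - 1
each image's coordinates form column j of the matrix


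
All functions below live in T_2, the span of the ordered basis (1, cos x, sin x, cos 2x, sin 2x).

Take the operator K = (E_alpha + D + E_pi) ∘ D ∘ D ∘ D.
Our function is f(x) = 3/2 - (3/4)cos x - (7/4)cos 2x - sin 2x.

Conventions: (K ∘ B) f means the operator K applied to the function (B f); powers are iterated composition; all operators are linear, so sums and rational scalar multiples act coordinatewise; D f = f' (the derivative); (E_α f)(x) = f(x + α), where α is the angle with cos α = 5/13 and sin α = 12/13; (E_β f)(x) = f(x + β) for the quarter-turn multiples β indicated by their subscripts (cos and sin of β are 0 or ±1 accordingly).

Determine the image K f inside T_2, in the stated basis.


D f = (3/4)sin x - 2cos 2x + (7/2)sin 2x
D D f = (3/4)cos x + 7cos 2x + 4sin 2x
D (D ∘ D) f = -(3/4)sin x + 8cos 2x - 14sin 2x
E_alpha D (D ∘ D) f = -(9/13)cos x - (15/52)sin x - (2632/169)cos 2x + (706/169)sin 2x
D D (D ∘ D) f = -(3/4)cos x - 28cos 2x - 16sin 2x
E_pi D (D ∘ D) f = (3/4)sin x + 8cos 2x - 14sin 2x
(E_alpha + D + E_pi) D (D ∘ D) f = -(75/52)cos x + (6/13)sin x - (6012/169)cos 2x - (4364/169)sin 2x

the result is g(x) = -(75/52)cos x + (6/13)sin x - (6012/169)cos 2x - (4364/169)sin 2x


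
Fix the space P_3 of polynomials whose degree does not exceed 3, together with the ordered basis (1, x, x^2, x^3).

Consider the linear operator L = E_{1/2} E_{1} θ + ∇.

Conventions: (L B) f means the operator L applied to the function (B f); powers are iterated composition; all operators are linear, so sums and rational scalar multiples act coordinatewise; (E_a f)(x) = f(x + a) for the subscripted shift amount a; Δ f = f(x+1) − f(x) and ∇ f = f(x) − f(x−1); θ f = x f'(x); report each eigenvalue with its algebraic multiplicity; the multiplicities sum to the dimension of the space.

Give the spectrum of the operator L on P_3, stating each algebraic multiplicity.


λ = 0 (multiplicity 1), λ = 1 (multiplicity 1), λ = 2 (multiplicity 1), λ = 3 (multiplicity 1)

image of 1: 0
image of x: x + 5/2
image of x^2: 2x^2 + 8x + 7/2
image of x^3: 3x^3 + (33/2)x^2 + (69/4)x + 89/8
the matrix is upper triangular; its diagonal is (0, 1, 2, 3)
for a triangular matrix the eigenvalues are the diagonal entries, with algebraic multiplicity their repetition count


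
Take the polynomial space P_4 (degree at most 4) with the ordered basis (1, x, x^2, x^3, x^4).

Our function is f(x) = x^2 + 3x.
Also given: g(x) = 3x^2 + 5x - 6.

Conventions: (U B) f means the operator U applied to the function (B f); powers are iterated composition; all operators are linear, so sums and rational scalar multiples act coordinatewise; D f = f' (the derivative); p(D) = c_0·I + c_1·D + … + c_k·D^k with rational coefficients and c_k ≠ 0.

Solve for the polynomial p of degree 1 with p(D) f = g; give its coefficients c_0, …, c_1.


c_0 = 3, c_1 = -2

D^0 f = x^2 + 3x
D^1 f = 2x + 3
matching coefficients of g against c_0 f + c_1 Df + … from the top degree down determines the c_i
solution: c_0 = 3, c_1 = -2


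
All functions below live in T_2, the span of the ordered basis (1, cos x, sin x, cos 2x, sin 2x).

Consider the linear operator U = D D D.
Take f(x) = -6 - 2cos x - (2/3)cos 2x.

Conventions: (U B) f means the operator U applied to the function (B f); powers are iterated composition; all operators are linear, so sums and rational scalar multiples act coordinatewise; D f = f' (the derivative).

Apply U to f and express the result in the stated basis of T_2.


D f = 2sin x + (4/3)sin 2x
D D f = 2cos x + (8/3)cos 2x
D D D f = -2sin x - (16/3)sin 2x

g(x) = -2sin x - (16/3)sin 2x


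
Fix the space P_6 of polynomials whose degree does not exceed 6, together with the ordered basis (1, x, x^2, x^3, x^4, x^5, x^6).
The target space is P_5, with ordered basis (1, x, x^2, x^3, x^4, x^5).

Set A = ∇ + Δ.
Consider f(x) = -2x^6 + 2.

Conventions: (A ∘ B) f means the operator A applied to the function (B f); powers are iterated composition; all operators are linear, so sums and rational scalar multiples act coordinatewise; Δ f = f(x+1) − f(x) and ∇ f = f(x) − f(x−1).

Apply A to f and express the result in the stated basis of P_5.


∇ f = -12x^5 + 30x^4 - 40x^3 + 30x^2 - 12x + 2
Δ f = -12x^5 - 30x^4 - 40x^3 - 30x^2 - 12x - 2
(∇ + Δ) f = -24x^5 - 80x^3 - 24x

the result is g(x) = -24x^5 - 80x^3 - 24x


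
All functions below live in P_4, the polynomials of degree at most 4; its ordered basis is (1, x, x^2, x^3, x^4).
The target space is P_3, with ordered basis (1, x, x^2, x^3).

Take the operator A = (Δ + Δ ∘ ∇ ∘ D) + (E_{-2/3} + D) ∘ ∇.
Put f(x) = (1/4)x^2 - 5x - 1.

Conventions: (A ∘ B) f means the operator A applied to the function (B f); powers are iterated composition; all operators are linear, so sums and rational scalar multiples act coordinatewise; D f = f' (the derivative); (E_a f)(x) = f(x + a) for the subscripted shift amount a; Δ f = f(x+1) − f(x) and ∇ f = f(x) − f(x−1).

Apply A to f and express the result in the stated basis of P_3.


Δ f = (1/2)x - 19/4
D f = (1/2)x - 5
∇ D f = 1/2
Δ ∇ D f = 0
(Δ + Δ ∘ ∇ ∘ D) f = (1/2)x - 19/4
∇ f = (1/2)x - 21/4
E_{-2/3} ∇ f = (1/2)x - 67/12
D ∇ f = 1/2
(E_{-2/3} + D) ∇ f = (1/2)x - 61/12
((Δ + Δ ∘ ∇ ∘ D) + (E_{-2/3} + D) ∘ ∇) f = x - 59/6

g(x) = x - 59/6


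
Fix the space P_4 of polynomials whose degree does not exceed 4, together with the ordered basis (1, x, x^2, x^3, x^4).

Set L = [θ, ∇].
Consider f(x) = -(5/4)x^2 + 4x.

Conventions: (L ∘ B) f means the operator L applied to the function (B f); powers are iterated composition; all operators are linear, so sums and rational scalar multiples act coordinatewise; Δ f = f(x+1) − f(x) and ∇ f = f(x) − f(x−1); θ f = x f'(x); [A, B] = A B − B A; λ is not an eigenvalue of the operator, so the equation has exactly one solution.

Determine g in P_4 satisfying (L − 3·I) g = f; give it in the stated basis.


write g with unknown coordinates in the stated basis and equate coefficients in (L − 3·I) g = f
solving from the highest basis element down gives g = (5/12)x^2 - (29/18)x + 22/27
check: L g = -(5/6)x + 22/9
so L g − 3·g = -(5/4)x^2 + 4x = f ✓

g(x) = (5/12)x^2 - (29/18)x + 22/27


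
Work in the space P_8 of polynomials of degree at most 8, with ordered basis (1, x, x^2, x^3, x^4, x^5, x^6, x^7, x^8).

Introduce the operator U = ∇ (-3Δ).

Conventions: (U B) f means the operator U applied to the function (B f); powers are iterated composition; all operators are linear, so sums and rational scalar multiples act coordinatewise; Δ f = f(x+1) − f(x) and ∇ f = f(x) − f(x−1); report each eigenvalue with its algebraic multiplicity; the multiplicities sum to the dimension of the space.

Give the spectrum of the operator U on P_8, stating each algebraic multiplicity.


λ = 0 (multiplicity 9)

image of 1: 0
image of x: 0
image of x^2: -6
image of x^3: -18x
image of x^4: -36x^2 - 6
image of x^5: -60x^3 - 30x
image of x^6: -90x^4 - 90x^2 - 6
image of x^7: -126x^5 - 210x^3 - 42x
image of x^8: -168x^6 - 420x^4 - 168x^2 - 6
the matrix is upper triangular; its diagonal is (0, 0, 0, 0, 0, 0, 0, 0, 0)
for a triangular matrix the eigenvalues are the diagonal entries, with algebraic multiplicity their repetition count


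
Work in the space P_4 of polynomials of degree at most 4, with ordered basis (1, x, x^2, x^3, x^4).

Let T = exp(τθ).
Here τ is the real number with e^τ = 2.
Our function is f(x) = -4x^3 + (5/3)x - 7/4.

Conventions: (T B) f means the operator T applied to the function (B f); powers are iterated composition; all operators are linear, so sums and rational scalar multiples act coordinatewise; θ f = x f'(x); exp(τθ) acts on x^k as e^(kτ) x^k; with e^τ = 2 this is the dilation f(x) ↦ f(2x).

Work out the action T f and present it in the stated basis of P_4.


the image equals g(x) = -32x^3 + (10/3)x - 7/4

exp(τθ) x^k = e^(kτ) x^k; with e^τ = 2 this sends x^k to 2^k x^k
x ↦ 2 x
x^3 ↦ 8 x^3
applying this coordinatewise to f: exp(τθ) f = -32x^3 + (10/3)x - 7/4


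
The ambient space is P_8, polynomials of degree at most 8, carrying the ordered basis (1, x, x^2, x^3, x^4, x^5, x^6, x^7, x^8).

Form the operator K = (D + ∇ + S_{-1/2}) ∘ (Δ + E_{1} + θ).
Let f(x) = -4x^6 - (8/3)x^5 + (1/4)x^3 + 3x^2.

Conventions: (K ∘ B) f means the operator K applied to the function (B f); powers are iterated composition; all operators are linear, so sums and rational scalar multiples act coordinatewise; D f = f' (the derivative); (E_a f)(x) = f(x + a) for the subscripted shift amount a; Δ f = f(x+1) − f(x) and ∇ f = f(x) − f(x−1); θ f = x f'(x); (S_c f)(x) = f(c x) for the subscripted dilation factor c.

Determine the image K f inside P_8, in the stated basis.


g(x) = -(7/16)x^6 - 334x^5 - (1375/6)x^4 - (25603/24)x^3 - (15713/24)x^2 - (5021/12)x - 68

Δ f = -24x^5 - (220/3)x^4 - (320/3)x^3 - (1031/12)x^2 - (367/12)x - 41/12
E_{1} f = -4x^6 - (80/3)x^5 - (220/3)x^4 - (1277/12)x^3 - (995/12)x^2 - (367/12)x - 41/12
θ f = -24x^6 - (40/3)x^5 + (3/4)x^3 + 6x^2
(Δ + E_{1} + θ) f = -28x^6 - 64x^5 - (440/3)x^4 - (637/3)x^3 - (977/6)x^2 - (367/6)x - 41/6
D (Δ + E_{1} + θ) f = -168x^5 - 320x^4 - (1760/3)x^3 - 637x^2 - (977/3)x - 367/6
∇ (Δ + E_{1} + θ) f = -168x^5 + 100x^4 - (1520/3)x^3 + 23x^2 - (370/3)x
S_{-1/2} (Δ + E_{1} + θ) f = -(7/16)x^6 + 2x^5 - (55/6)x^4 + (637/24)x^3 - (977/24)x^2 + (367/12)x - 41/6
(D + ∇ + S_{-1/2}) (Δ + E_{1} + θ) f = -(7/16)x^6 - 334x^5 - (1375/6)x^4 - (25603/24)x^3 - (15713/24)x^2 - (5021/12)x - 68


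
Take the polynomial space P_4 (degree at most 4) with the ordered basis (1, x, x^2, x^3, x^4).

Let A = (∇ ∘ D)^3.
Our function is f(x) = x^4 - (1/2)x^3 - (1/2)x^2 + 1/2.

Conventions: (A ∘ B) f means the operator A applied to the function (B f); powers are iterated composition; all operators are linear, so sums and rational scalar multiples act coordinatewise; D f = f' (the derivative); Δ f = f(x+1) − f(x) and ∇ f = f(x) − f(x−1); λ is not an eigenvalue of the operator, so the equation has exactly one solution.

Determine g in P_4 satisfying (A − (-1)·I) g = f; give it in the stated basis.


the image equals g(x) = x^4 - (1/2)x^3 - (1/2)x^2 + 1/2

write g with unknown coordinates in the stated basis and equate coefficients in (A − (-1)·I) g = f
solving from the highest basis element down gives g = x^4 - (1/2)x^3 - (1/2)x^2 + 1/2
check: A g = 0
so A g − (-1)·g = x^4 - (1/2)x^3 - (1/2)x^2 + 1/2 = f ✓


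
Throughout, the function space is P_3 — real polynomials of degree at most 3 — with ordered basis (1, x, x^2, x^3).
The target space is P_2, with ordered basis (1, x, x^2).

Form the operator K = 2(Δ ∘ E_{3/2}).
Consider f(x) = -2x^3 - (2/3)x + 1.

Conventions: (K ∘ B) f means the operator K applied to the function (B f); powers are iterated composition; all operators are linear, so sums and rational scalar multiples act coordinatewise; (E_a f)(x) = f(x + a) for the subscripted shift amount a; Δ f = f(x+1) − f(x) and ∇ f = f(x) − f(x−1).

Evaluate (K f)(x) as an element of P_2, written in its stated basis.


the result is g(x) = -12x^2 - 48x - 151/3

E_{3/2} f = -2x^3 - 9x^2 - (85/6)x - 27/4
Δ E_{3/2} f = -6x^2 - 24x - 151/6
(2(Δ ∘ E_{3/2})) f = -12x^2 - 48x - 151/3


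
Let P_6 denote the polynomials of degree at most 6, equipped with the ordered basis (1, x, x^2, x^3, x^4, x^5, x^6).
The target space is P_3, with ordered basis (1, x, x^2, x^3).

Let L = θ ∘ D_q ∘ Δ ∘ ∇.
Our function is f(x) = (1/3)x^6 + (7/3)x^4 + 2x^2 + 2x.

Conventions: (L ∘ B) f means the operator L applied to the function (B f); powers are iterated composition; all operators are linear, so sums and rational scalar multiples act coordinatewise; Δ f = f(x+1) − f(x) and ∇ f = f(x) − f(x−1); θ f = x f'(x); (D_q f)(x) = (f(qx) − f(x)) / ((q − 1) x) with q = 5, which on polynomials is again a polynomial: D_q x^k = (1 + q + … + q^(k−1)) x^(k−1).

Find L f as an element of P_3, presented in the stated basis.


∇ f = 2x^5 - 5x^4 + 16x^3 - 19x^2 + (46/3)x - 8/3
Δ ∇ f = 10x^4 + 38x^2 + 28/3
D_q Δ ∇ f = 1560x^3 + 228x
θ D_q Δ ∇ f = 4680x^3 + 228x

the image equals g(x) = 4680x^3 + 228x


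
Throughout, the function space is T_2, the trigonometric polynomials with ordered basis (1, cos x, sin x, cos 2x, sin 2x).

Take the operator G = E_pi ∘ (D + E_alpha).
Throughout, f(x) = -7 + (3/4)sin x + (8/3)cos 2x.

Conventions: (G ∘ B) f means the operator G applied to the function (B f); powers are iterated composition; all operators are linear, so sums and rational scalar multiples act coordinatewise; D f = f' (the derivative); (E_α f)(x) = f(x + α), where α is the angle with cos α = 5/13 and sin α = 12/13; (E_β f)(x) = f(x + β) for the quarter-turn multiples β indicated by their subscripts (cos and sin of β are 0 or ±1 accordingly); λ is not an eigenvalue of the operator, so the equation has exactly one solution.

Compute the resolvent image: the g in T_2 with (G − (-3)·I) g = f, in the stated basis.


write g with unknown coordinates in the stated basis and equate coefficients in (G − (-3)·I) g = f
solving from the highest basis element down gives g = -7/4 + (75/548)cos x + (51/274)sin x + (776/1599)cos 2x + (916/1599)sin 2x
check: G g = -7/4 - (225/548)cos x + (105/548)sin x + (1936/1599)cos 2x - (916/533)sin 2x
so G g − (-3)·g = -7 + (3/4)sin x + (8/3)cos 2x = f ✓

g(x) = -7/4 + (75/548)cos x + (51/274)sin x + (776/1599)cos 2x + (916/1599)sin 2x


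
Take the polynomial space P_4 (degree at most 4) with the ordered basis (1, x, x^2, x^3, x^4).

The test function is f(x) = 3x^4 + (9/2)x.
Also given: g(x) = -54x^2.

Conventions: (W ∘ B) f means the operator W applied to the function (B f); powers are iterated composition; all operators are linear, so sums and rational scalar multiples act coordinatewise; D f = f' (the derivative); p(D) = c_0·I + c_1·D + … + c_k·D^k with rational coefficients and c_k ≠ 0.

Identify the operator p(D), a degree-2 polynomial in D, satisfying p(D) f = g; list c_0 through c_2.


p(D) = -(3/2)·D^2, i.e. c_0 = 0, c_1 = 0, c_2 = -3/2

D^0 f = 3x^4 + (9/2)x
D^1 f = 12x^3 + 9/2
D^2 f = 36x^2
matching coefficients of g against c_0 f + c_1 Df + … from the top degree down determines the c_i
solution: c_0 = 0, c_1 = 0, c_2 = -3/2


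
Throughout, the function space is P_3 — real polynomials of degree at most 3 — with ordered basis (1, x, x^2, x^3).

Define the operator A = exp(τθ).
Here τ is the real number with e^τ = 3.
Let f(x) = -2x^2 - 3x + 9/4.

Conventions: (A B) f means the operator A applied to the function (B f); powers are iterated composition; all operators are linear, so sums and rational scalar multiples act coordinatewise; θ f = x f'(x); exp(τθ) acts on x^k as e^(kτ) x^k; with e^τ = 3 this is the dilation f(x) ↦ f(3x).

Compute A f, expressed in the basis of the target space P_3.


exp(τθ) x^k = e^(kτ) x^k; with e^τ = 3 this sends x^k to 3^k x^k
x ↦ 3 x
x^2 ↦ 9 x^2
applying this coordinatewise to f: exp(τθ) f = -18x^2 - 9x + 9/4

the image equals g(x) = -18x^2 - 9x + 9/4
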